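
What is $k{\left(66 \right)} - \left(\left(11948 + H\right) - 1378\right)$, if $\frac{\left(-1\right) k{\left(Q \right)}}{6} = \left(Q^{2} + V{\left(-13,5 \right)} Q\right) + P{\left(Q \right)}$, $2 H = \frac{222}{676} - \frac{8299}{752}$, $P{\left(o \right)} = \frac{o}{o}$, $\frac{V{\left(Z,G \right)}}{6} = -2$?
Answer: $- \frac{8122104165}{254176} \approx -31955.0$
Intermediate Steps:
$V{\left(Z,G \right)} = -12$ ($V{\left(Z,G \right)} = 6 \left(-2\right) = -12$)
$P{\left(o \right)} = 1$
$H = - \frac{1360795}{254176}$ ($H = \frac{\frac{222}{676} - \frac{8299}{752}}{2} = \frac{222 \cdot \frac{1}{676} - \frac{8299}{752}}{2} = \frac{\frac{111}{338} - \frac{8299}{752}}{2} = \frac{1}{2} \left(- \frac{1360795}{127088}\right) = - \frac{1360795}{254176} \approx -5.3538$)
$k{\left(Q \right)} = -6 - 6 Q^{2} + 72 Q$ ($k{\left(Q \right)} = - 6 \left(\left(Q^{2} - 12 Q\right) + 1\right) = - 6 \left(1 + Q^{2} - 12 Q\right) = -6 - 6 Q^{2} + 72 Q$)
$k{\left(66 \right)} - \left(\left(11948 + H\right) - 1378\right) = \left(-6 - 6 \cdot 66^{2} + 72 \cdot 66\right) - \left(\left(11948 - \frac{1360795}{254176}\right) - 1378\right) = \left(-6 - 26136 + 4752\right) - \left(\frac{3035534053}{254176} - 1378\right) = \left(-6 - 26136 + 4752\right) - \frac{2685279525}{254176} = -21390 - \frac{2685279525}{254176} = - \frac{8122104165}{254176}$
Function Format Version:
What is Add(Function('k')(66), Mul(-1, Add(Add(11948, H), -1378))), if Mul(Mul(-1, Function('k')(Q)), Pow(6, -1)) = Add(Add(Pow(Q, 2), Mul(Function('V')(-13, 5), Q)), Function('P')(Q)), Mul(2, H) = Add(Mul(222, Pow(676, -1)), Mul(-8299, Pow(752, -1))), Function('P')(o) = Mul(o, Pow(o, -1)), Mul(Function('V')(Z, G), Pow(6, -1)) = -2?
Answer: Rational(-8122104165, 254176) ≈ -31955.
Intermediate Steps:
Function('V')(Z, G) = -12 (Function('V')(Z, G) = Mul(6, -2) = -12)
Function('P')(o) = 1
H = Rational(-1360795, 254176) (H = Mul(Rational(1, 2), Add(Mul(222, Pow(676, -1)), Mul(-8299, Pow(752, -1)))) = Mul(Rational(1, 2), Add(Mul(222, Rational(1, 676)), Mul(-8299, Rational(1, 752)))) = Mul(Rational(1, 2), Add(Rational(111, 338), Rational(-8299, 752))) = Mul(Rational(1, 2), Rational(-1360795, 127088)) = Rational(-1360795, 254176) ≈ -5.3538)
Function('k')(Q) = Add(-6, Mul(-6, Pow(Q, 2)), Mul(72, Q)) (Function('k')(Q) = Mul(-6, Add(Add(Pow(Q, 2), Mul(-12, Q)), 1)) = Mul(-6, Add(1, Pow(Q, 2), Mul(-12, Q))) = Add(-6, Mul(-6, Pow(Q, 2)), Mul(72, Q)))
Add(Function('k')(66), Mul(-1, Add(Add(11948, H), -1378))) = Add(Add(-6, Mul(-6, Pow(66, 2)), Mul(72, 66)), Mul(-1, Add(Add(11948, Rational(-1360795, 254176)), -1378))) = Add(Add(-6, Mul(-6, 4356), 4752), Mul(-1, Add(Rational(3035534053, 254176), -1378))) = Add(Add(-6, -26136, 4752), Mul(-1, Rational(2685279525, 254176))) = Add(-21390, Rational(-2685279525, 254176)) = Rational(-8122104165, 254176)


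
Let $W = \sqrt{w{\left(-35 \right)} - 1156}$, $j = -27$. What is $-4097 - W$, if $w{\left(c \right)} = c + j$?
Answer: $-4097 - i \sqrt{1218} \approx -4097.0 - 34.9 i$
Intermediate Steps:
$w{\left(c \right)} = -27 + c$ ($w{\left(c \right)} = c - 27 = -27 + c$)
$W = i \sqrt{1218}$ ($W = \sqrt{\left(-27 - 35\right) - 1156} = \sqrt{-62 - 1156} = \sqrt{-1218} = i \sqrt{1218} \approx 34.9 i$)
$-4097 - W = -4097 - i \sqrt{1218}$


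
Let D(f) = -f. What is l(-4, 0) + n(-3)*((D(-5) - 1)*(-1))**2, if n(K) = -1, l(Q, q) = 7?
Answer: -9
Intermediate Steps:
l(-4, 0) + n(-3)*((D(-5) - 1)*(-1))**2 = 7 - ((-1*(-5) - 1)*(-1))**2 = 7 - ((5 - 1)*(-1))**2 = 7 - (4*(-1))**2 = 7 - 1*(-4)**2 = 7 - 1*16 = 7 - 16 = -9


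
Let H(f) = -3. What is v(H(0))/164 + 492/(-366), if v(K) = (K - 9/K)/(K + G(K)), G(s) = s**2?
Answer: -82/61 ≈ -1.3443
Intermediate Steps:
v(K) = (K - 9/K)/(K + K**2)
v(H(0))/164 + 492/(-366) = ((-9 + (-3)**2)/((-3)**2*(1 - 3)))/164 + 492/(-366) = ((1/9)*(-9 + 9)/(-2))*(1/164) + 492*(-1/366) = ((1/9)*(-1/2)*0)*(1/164) - 82/61 = 0*(1/164) - 82/61 = 0 - 82/61 = -82/61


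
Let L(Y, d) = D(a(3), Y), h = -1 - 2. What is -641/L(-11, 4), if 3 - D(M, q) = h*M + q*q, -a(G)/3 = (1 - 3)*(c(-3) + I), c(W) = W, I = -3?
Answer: 641/226 ≈ 2.8363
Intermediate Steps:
h = -3
a(G) = -36 (a(G) = -3*(1 - 3)*(-3 - 3) = -(-6)*(-6) = -3*12 = -36)
D(M, q) = 3 - q² + 3*M (D(M, q) = 3 - (-3*M + q*q) = 3 - (-3*M + q²) = 3 - (q² - 3*M) = 3 + (-q² + 3*M) = 3 - q² + 3*M)
L(Y, d) = -105 - Y² (L(Y, d) = 3 - Y² + 3*(-36) = 3 - Y² - 108 = -105 - Y²)
-641/L(-11, 4) = -641/(-105 - 1*(-11)²) = -641/(-105 - 1*121) = -641/(-105 - 121) = -641/(-226) = -641*(-1/226) = 641/226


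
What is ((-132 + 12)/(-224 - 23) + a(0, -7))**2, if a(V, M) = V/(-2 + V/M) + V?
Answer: 14400/61009 ≈ 0.23603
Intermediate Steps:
a(V, M) = V + V/(-2 + V/M) (a(V, M) = V/(-2 + V/M) + V = V + V/(-2 + V/M))
((-132 + 12)/(-224 - 23) + a(0, -7))**2 = ((-132 + 12)/(-224 - 23) + 0*(-7 - 1*0)/(-1*0 + 2*(-7)))**2 = (-120/(-247) + 0*(-7 + 0)/(0 - 14))**2 = (-120*(-1/247) + 0*(-7)/(-14))**2 = (120/247 + 0*(-1/14)*(-7))**2 = (120/247 + 0)**2 = (120/247)**2 = 14400/61009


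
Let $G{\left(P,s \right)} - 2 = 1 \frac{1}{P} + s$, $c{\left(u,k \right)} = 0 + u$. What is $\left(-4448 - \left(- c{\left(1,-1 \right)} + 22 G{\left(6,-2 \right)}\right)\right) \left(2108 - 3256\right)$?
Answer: $\frac{15328096}{3} \approx 5.1094 \cdot 10^{6}$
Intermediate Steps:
$c{\left(u,k \right)} = u$
$G{\left(P,s \right)} = 2 + s + \frac{1}{P}$ ($G{\left(P,s \right)} = 2 + \left(1 \frac{1}{P} + s\right) = 2 + \left(\frac{1}{P} + s\right) = 2 + \left(s + \frac{1}{P}\right) = 2 + s + \frac{1}{P}$)
$\left(-4448 - \left(- c{\left(1,-1 \right)} + 22 G{\left(6,-2 \right)}\right)\right) \left(2108 - 3256\right) = \left(-4448 + \left(1 - 22 \left(2 - 2 + \frac{1}{6}\right)\right)\right) \left(2108 - 3256\right) = \left(-4448 + \left(1 - 22 \left(2 - 2 + \frac{1}{6}\right)\right)\right) \left(-1148\right) = \left(-4448 + \left(1 - \frac{11}{3}\right)\right) \left(-1148\right) = \left(-4448 - \frac{8}{3}\right) \left(-1148\right) = \left(- \frac{13352}{3}\right) \left(-1148\right) = \frac{15328096}{3}$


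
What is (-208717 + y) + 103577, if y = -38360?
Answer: -143500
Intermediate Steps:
(-208717 + y) + 103577 = (-208717 - 38360) + 103577 = -247077 + 103577 = -143500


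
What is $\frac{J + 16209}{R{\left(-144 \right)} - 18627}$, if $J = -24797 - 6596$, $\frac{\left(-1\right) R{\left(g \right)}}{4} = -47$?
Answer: $\frac{15184}{18439} \approx 0.82347$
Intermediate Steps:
$R{\left(g \right)} = 188$ ($R{\left(g \right)} = \left(-4\right) \left(-47\right) = 188$)
$J = -31393$ ($J = -24797 - 6596 = -31393$)
$\frac{J + 16209}{R{\left(-144 \right)} - 18627} = \frac{-31393 + 16209}{188 - 18627} = - \frac{15184}{-18439} = \left(-15184\right) \left(- \frac{1}{18439}\right) = \frac{15184}{18439}$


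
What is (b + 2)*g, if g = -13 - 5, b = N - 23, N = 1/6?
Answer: 375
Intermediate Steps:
N = ⅙ ≈ 0.16667
b = -137/6 (b = ⅙ - 23 = -137/6 ≈ -22.833)
g = -18
(b + 2)*g = (-137/6 + 2)*(-18) = -125/6*(-18) = 375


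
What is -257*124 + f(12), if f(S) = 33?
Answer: -31835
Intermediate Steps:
-257*124 + f(12) = -257*124 + 33 = -31868 + 33 = -31835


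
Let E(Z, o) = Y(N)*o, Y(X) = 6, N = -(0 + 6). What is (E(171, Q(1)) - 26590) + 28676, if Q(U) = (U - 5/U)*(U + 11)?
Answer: 1798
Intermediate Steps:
N = -6 (N = -1*6 = -6)
Q(U) = (11 + U)*(U - 5/U) (Q(U) = (U - 5/U)*(11 + U) = (11 + U)*(U - 5/U))
E(Z, o) = 6*o
(E(171, Q(1)) - 26590) + 28676 = (6*(-5 + 1² - 55/1 + 11*1) - 26590) + 28676 = (6*(-5 + 1 - 55*1 + 11) - 26590) + 28676 = (6*(-5 + 1 - 55 + 11) - 26590) + 28676 = (6*(-48) - 26590) + 28676 = (-288 - 26590) + 28676 = -26878 + 28676 = 1798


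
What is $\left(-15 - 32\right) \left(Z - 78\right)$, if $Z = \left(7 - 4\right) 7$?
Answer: $2679$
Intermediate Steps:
$Z = 21$ ($Z = 3 \cdot 7 = 21$)
$\left(-15 - 32\right) \left(Z - 78\right) = \left(-15 - 32\right) \left(21 - 78\right) = \left(-15 - 32\right) \left(-57\right) = \left(-47\right) \left(-57\right) = 2679$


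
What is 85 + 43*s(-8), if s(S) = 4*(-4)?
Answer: -603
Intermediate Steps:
s(S) = -16
85 + 43*s(-8) = 85 + 43*(-16) = 85 - 688 = -603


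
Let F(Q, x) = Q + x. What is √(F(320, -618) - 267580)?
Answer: I*√267878 ≈ 517.57*I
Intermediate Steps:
√(F(320, -618) - 267580) = √((320 - 618) - 267580) = √(-298 - 267580) = √(-267878) = I*√267878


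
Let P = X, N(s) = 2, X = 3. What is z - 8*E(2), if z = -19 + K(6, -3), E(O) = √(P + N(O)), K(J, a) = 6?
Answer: -13 - 8*√5 ≈ -30.889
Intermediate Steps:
P = 3
E(O) = √5 (E(O) = √(3 + 2) = √5)
z = -13 (z = -19 + 6 = -13)
z - 8*E(2) = -13 - 8*√5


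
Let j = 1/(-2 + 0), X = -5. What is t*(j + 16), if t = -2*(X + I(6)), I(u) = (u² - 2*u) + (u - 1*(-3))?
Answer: -868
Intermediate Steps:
I(u) = 3 + u² - u (I(u) = (u² - 2*u) + (u + 3) = (u² - 2*u) + (3 + u) = 3 + u² - u)
j = -½ (j = 1/(-2) = -½ ≈ -0.50000)
t = -56 (t = -2*(-5 + (3 + 6² - 1*6)) = -2*(-5 + (3 + 36 - 6)) = -2*(-5 + 33) = -2*28 = -56)
t*(j + 16) = -56*(-½ + 16) = -56*31/2 = -868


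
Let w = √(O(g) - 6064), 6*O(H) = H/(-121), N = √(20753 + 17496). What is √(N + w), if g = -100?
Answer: √(1089*√38249 + 33*I*√6603546)/33 ≈ 14.249 + 2.7325*I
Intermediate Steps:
N = √38249 ≈ 195.57
O(H) = -H/726 (O(H) = (H/(-121))/6 = (H*(-1/121))/6 = (-H/121)/6 = -H/726)
w = I*√6603546/33 (w = √(-1/726*(-100) - 6064) = √(50/363 - 6064) = √(-2201182/363) = I*√6603546/33 ≈ 77.871*I)
√(N + w) = √(√38249 + I*√6603546/33)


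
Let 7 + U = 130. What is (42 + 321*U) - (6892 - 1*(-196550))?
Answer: -163917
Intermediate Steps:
U = 123 (U = -7 + 130 = 123)
(42 + 321*U) - (6892 - 1*(-196550)) = (42 + 321*123) - (6892 - 1*(-196550)) = (42 + 39483) - (6892 + 196550) = 39525 - 1*203442 = 39525 - 203442 = -163917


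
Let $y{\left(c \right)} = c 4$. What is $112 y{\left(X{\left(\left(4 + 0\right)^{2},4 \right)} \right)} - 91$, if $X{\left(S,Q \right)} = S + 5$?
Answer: $9317$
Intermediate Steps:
$X{\left(S,Q \right)} = 5 + S$
$y{\left(c \right)} = 4 c$
$112 y{\left(X{\left(\left(4 + 0\right)^{2},4 \right)} \right)} - 91 = 112 \cdot 4 \left(5 + \left(4 + 0\right)^{2}\right) - 91 = 112 \cdot 4 \left(5 + 4^{2}\right) - 91 = 112 \cdot 4 \left(5 + 16\right) - 91 = 112 \cdot 4 \cdot 21 - 91 = 112 \cdot 84 - 91 = 9408 - 91 = 9317$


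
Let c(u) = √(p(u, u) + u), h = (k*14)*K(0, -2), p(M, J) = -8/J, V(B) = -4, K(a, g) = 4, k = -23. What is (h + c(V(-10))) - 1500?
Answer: -2788 + I*√2 ≈ -2788.0 + 1.4142*I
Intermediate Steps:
h = -1288 (h = -23*14*4 = -322*4 = -1288)
c(u) = √(u - 8/u) (c(u) = √(-8/u + u) = √(u - 8/u))
(h + c(V(-10))) - 1500 = (-1288 + √(-4 - 8/(-4))) - 1500 = (-1288 + √(-4 - 8*(-¼))) - 1500 = (-1288 + √(-4 + 2)) - 1500 = (-1288 + √(-2)) - 1500 = (-1288 + I*√2) - 1500 = -2788 + I*√2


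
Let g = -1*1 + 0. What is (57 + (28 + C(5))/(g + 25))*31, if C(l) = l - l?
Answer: 10819/6 ≈ 1803.2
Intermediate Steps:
C(l) = 0
g = -1 (g = -1 + 0 = -1)
(57 + (28 + C(5))/(g + 25))*31 = (57 + (28 + 0)/(-1 + 25))*31 = (57 + 28/24)*31 = (57 + 28*(1/24))*31 = (57 + 7/6)*31 = (349/6)*31 = 10819/6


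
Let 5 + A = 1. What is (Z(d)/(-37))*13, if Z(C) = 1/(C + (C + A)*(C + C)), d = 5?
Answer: -13/555 ≈ -0.023423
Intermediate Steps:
A = -4 (A = -5 + 1 = -4)
Z(C) = 1/(C + 2*C*(-4 + C)) (Z(C) = 1/(C + (C - 4)*(C + C)) = 1/(C + (-4 + C)*(2*C)) = 1/(C + 2*C*(-4 + C)))
(Z(d)/(-37))*13 = ((1/(5*(-7 + 2*5)))/(-37))*13 = ((1/(5*(-7 + 10)))*(-1/37))*13 = (((1/5)/3)*(-1/37))*13 = (((1/5)*(1/3))*(-1/37))*13 = ((1/15)*(-1/37))*13 = -1/555*13 = -13/555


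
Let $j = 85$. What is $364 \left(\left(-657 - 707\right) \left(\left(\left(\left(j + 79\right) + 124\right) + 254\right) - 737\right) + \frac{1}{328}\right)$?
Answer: $\frac{7938971131}{82} \approx 9.6817 \cdot 10^{7}$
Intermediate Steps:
$364 \left(\left(-657 - 707\right) \left(\left(\left(\left(j + 79\right) + 124\right) + 254\right) - 737\right) + \frac{1}{328}\right) = 364 \left(\left(-657 - 707\right) \left(\left(\left(\left(85 + 79\right) + 124\right) + 254\right) - 737\right) + \frac{1}{328}\right) = 364 \left(- 1364 \left(\left(\left(164 + 124\right) + 254\right) - 737\right) + \frac{1}{328}\right) = 364 \left(- 1364 \left(\left(288 + 254\right) - 737\right) + \frac{1}{328}\right) = 364 \left(- 1364 \left(542 - 737\right) + \frac{1}{328}\right) = 364 \left(\left(-1364\right) \left(-195\right) + \frac{1}{328}\right) = 364 \left(265980 + \frac{1}{328}\right) = 364 \cdot \frac{87241441}{328} = \frac{7938971131}{82}$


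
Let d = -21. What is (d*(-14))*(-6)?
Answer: -1764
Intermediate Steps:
(d*(-14))*(-6) = -21*(-14)*(-6) = 294*(-6) = -1764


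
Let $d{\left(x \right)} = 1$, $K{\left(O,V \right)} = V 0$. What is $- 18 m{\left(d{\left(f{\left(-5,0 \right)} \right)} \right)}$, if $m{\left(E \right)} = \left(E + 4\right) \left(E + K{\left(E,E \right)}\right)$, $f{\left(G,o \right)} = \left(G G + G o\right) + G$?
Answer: $-90$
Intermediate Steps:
$K{\left(O,V \right)} = 0$
$f{\left(G,o \right)} = G + G^{2} + G o$ ($f{\left(G,o \right)} = \left(G^{2} + G o\right) + G = G + G^{2} + G o$)
$m{\left(E \right)} = E \left(4 + E\right)$ ($m{\left(E \right)} = \left(E + 4\right) \left(E + 0\right) = \left(4 + E\right) E = E \left(4 + E\right)$)
$- 18 m{\left(d{\left(f{\left(-5,0 \right)} \right)} \right)} = - 18 \cdot 1 \left(4 + 1\right) = - 18 \cdot 1 \cdot 5 = \left(-18\right) 5 = -90$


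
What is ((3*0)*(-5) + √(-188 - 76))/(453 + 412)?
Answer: 2*I*√66/865 ≈ 0.018784*I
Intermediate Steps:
((3*0)*(-5) + √(-188 - 76))/(453 + 412) = (0*(-5) + √(-264))/865 = (0 + 2*I*√66)*(1/865) = (2*I*√66)*(1/865) = 2*I*√66/865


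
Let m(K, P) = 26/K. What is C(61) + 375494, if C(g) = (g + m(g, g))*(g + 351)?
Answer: 24448898/61 ≈ 4.0080e+5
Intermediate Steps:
C(g) = (351 + g)*(g + 26/g) (C(g) = (g + 26/g)*(g + 351) = (g + 26/g)*(351 + g) = (351 + g)*(g + 26/g))
C(61) + 375494 = (26 + 61² + 351*61 + 9126/61) + 375494 = (26 + 3721 + 21411 + 9126*(1/61)) + 375494 = (26 + 3721 + 21411 + 9126/61) + 375494 = 1543764/61 + 375494 = 24448898/61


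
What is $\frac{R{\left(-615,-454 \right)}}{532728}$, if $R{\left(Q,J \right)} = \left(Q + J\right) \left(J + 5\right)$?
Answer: $\frac{479981}{532728} \approx 0.90099$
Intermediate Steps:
$R{\left(Q,J \right)} = \left(5 + J\right) \left(J + Q\right)$ ($R{\left(Q,J \right)} = \left(J + Q\right) \left(5 + J\right) = \left(5 + J\right) \left(J + Q\right)$)
$\frac{R{\left(-615,-454 \right)}}{532728} = \frac{\left(-454\right)^{2} + 5 \left(-454\right) + 5 \left(-615\right) - -279210}{532728} = \left(206116 - 2270 - 3075 + 279210\right) \frac{1}{532728} = 479981 \cdot \frac{1}{532728} = \frac{479981}{532728}$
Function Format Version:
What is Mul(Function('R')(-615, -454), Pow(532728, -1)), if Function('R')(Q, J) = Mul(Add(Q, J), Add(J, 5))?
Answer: Rational(479981, 532728) ≈ 0.90099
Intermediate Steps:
Function('R')(Q, J) = Mul(Add(5, J), Add(J, Q)) (Function('R')(Q, J) = Mul(Add(J, Q), Add(5, J)) = Mul(Add(5, J), Add(J, Q)))
Mul(Function('R')(-615, -454), Pow(532728, -1)) = Mul(Add(Pow(-454, 2), Mul(5, -454), Mul(5, -615), Mul(-454, -615)), Pow(532728, -1)) = Mul(Add(206116, -2270, -3075, 279210), Rational(1, 532728)) = Mul(479981, Rational(1, 532728)) = Rational(479981, 532728)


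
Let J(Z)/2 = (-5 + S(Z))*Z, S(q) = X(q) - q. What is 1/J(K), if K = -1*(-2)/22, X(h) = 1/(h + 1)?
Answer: -726/551 ≈ -1.3176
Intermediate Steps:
X(h) = 1/(1 + h)
S(q) = 1/(1 + q) - q
K = 1/11 (K = 2*(1/22) = 1/11 ≈ 0.090909)
J(Z) = 2*Z*(-5 + (1 - Z*(1 + Z))/(1 + Z)) (J(Z) = 2*((-5 + (1 - Z*(1 + Z))/(1 + Z))*Z) = 2*(Z*(-5 + (1 - Z*(1 + Z))/(1 + Z))) = 2*Z*(-5 + (1 - Z*(1 + Z))/(1 + Z)))
1/J(K) = 1/(-2*1/11*(-1 + (1 + 1/11)*(5 + 1/11))/(1 + 1/11)) = 1/(-2*1/11*(-1 + (12/11)*(56/11))/12/11) = 1/(-2*1/11*11/12*(-1 + 672/121)) = 1/(-2*1/11*11/12*551/121) = 1/(-551/726) = -726/551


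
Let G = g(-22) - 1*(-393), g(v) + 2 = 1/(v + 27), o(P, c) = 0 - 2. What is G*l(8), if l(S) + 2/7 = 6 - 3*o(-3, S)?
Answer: 160392/35 ≈ 4582.6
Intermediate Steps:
o(P, c) = -2
g(v) = -2 + 1/(27 + v) (g(v) = -2 + 1/(v + 27) = -2 + 1/(27 + v))
l(S) = 82/7 (l(S) = -2/7 + (6 - 3*(-2)) = -2/7 + (6 + 6) = -2/7 + 12 = 82/7)
G = 1956/5 (G = (-53 - 2*(-22))/(27 - 22) - 1*(-393) = (-53 + 44)/5 + 393 = (1/5)*(-9) + 393 = -9/5 + 393 = 1956/5 ≈ 391.20)
G*l(8) = (1956/5)*(82/7) = 160392/35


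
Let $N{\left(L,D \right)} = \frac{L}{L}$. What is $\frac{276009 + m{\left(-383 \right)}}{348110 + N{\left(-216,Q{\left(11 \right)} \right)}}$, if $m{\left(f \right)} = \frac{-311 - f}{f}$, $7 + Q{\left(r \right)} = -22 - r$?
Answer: $\frac{35237125}{44442171} \approx 0.79288$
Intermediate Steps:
$Q{\left(r \right)} = -29 - r$ ($Q{\left(r \right)} = -7 - \left(22 + r\right) = -29 - r$)
$N{\left(L,D \right)} = 1$
$m{\left(f \right)} = \frac{-311 - f}{f}$
$\frac{276009 + m{\left(-383 \right)}}{348110 + N{\left(-216,Q{\left(11 \right)} \right)}} = \frac{276009 + \frac{-311 - -383}{-383}}{348110 + 1} = \frac{276009 - \frac{-311 + 383}{383}}{348111} = \left(276009 - \frac{72}{383}\right) \frac{1}{348111} = \frac{105711375}{383} \cdot \frac{1}{348111} = \frac{35237125}{44442171}$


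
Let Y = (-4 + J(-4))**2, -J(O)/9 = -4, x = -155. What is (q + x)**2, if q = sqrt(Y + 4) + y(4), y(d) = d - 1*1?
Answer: 24132 - 608*sqrt(257) ≈ 14385.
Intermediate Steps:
J(O) = 36 (J(O) = -9*(-4) = 36)
y(d) = -1 + d (y(d) = d - 1 = -1 + d)
Y = 1024 (Y = (-4 + 36)**2 = 32**2 = 1024)
q = 3 + 2*sqrt(257) (q = sqrt(1024 + 4) + (-1 + 4) = sqrt(1028) + 3 = 2*sqrt(257) + 3 = 3 + 2*sqrt(257) ≈ 35.062)
(q + x)**2 = ((3 + 2*sqrt(257)) - 155)**2 = (-152 + 2*sqrt(257))**2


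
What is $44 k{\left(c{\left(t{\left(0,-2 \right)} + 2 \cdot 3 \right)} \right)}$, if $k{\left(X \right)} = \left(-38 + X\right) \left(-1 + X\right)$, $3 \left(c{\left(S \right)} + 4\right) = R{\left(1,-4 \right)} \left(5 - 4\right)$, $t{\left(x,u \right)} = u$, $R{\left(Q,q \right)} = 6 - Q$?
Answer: $\frac{53240}{9} \approx 5915.6$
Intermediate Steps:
$c{\left(S \right)} = - \frac{7}{3}$ ($c{\left(S \right)} = -4 + \frac{\left(6 - 1\right) \left(5 - 4\right)}{3} = -4 + \frac{\left(6 - 1\right) 1}{3} = -4 + \frac{5 \cdot 1}{3} = -4 + \frac{1}{3} \cdot 5 = -4 + \frac{5}{3} = - \frac{7}{3}$)
$k{\left(X \right)} = \left(-1 + X\right) \left(-38 + X\right)$
$44 k{\left(c{\left(t{\left(0,-2 \right)} + 2 \cdot 3 \right)} \right)} = 44 \left(38 + \left(- \frac{7}{3}\right)^{2} - -91\right) = 44 \left(38 + \frac{49}{9} + 91\right) = 44 \cdot \frac{1210}{9} = \frac{53240}{9}$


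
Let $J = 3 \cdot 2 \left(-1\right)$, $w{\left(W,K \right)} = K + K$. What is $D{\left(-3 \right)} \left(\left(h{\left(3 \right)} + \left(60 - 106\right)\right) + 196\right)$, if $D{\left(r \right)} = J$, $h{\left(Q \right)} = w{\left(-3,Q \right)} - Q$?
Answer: $-918$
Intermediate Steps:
$w{\left(W,K \right)} = 2 K$
$h{\left(Q \right)} = Q$ ($h{\left(Q \right)} = 2 Q - Q = Q$)
$J = -6$ ($J = 6 \left(-1\right) = -6$)
$D{\left(r \right)} = -6$
$D{\left(-3 \right)} \left(\left(h{\left(3 \right)} + \left(60 - 106\right)\right) + 196\right) = - 6 \left(\left(3 + \left(60 - 106\right)\right) + 196\right) = - 6 \left(\left(3 - 46\right) + 196\right) = - 6 \left(-43 + 196\right) = \left(-6\right) 153 = -918$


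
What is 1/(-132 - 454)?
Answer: -1/586 ≈ -0.0017065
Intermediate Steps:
1/(-132 - 454) = 1/(-586) = -1/586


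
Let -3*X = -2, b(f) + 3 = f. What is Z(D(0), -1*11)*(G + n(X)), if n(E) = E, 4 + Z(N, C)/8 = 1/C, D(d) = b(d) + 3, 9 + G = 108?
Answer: -35880/11 ≈ -3261.8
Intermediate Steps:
G = 99 (G = -9 + 108 = 99)
b(f) = -3 + f
X = 2/3 (X = -1/3*(-2) = 2/3 ≈ 0.66667)
D(d) = d (D(d) = (-3 + d) + 3 = d)
Z(N, C) = -32 + 8/C
Z(D(0), -1*11)*(G + n(X)) = (-32 + 8/((-1*11)))*(99 + 2/3) = (-32 + 8/(-11))*(299/3) = (-32 + 8*(-1/11))*(299/3) = (-32 - 8/11)*(299/3) = -360/11*299/3 = -35880/11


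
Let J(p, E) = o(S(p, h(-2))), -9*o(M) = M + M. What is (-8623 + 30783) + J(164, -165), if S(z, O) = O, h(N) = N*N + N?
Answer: 199436/9 ≈ 22160.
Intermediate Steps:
h(N) = N + N**2 (h(N) = N**2 + N = N + N**2)
o(M) = -2*M/9 (o(M) = -(M + M)/9 = -2*M/9)
J(p, E) = -4/9 (J(p, E) = -(-4)*(1 - 2)/9 = -(-4)*(-1)/9 = -2/9*2 = -4/9)
(-8623 + 30783) + J(164, -165) = (-8623 + 30783) - 4/9 = 22160 - 4/9 = 199436/9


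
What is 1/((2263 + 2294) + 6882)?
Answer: 1/11439 ≈ 8.7420e-5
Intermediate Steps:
1/((2263 + 2294) + 6882) = 1/(4557 + 6882) = 1/11439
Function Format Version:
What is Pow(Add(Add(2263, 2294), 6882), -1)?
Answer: Rational(1, 11439) ≈ 8.7420e-5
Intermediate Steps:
Pow(Add(Add(2263, 2294), 6882), -1) = Pow(Add(4557, 6882), -1) = Pow(11439, -1) = Rational(1, 11439)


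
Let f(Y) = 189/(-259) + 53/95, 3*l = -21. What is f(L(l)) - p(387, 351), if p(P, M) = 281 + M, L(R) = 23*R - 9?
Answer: -2222084/3515 ≈ -632.17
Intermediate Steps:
l = -7 (l = (1/3)*(-21) = -7)
L(R) = -9 + 23*R
f(Y) = -604/3515 (f(Y) = 189*(-1/259) + 53*(1/95) = -27/37 + 53/95 = -604/3515)
f(L(l)) - p(387, 351) = -604/3515 - (281 + 351) = -604/3515 - 1*632 = -604/3515 - 632 = -2222084/3515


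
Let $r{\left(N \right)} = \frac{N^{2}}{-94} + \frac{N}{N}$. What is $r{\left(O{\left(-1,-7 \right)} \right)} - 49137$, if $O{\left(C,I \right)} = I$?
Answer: $- \frac{4618833}{94} \approx -49137.0$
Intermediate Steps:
$r{\left(N \right)} = 1 - \frac{N^{2}}{94}$ ($r{\left(N \right)} = N^{2} \left(- \frac{1}{94}\right) + 1 = - \frac{N^{2}}{94} + 1 = 1 - \frac{N^{2}}{94}$)
$r{\left(O{\left(-1,-7 \right)} \right)} - 49137 = \left(1 - \frac{\left(-7\right)^{2}}{94}\right) - 49137 = \left(1 - \frac{49}{94}\right) - 49137 = \frac{45}{94} - 49137 = - \frac{4618833}{94}$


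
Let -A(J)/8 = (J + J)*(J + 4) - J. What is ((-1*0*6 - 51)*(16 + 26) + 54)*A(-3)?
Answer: -50112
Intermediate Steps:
A(J) = 8*J - 16*J*(4 + J) (A(J) = -8*((J + J)*(J + 4) - J) = -8*((2*J)*(4 + J) - J) = -8*(2*J*(4 + J) - J) = -8*(-J + 2*J*(4 + J)) = 8*J - 16*J*(4 + J))
((-1*0*6 - 51)*(16 + 26) + 54)*A(-3) = ((-1*0*6 - 51)*(16 + 26) + 54)*(-8*(-3)*(7 + 2*(-3))) = ((0*6 - 51)*42 + 54)*(-8*(-3)*(7 - 6)) = ((0 - 51)*42 + 54)*(-8*(-3)*1) = (-51*42 + 54)*24 = (-2142 + 54)*24 = -2088*24 = -50112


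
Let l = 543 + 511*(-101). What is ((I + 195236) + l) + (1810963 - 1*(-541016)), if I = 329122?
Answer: 2825269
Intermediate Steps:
l = -51068 (l = 543 - 51611 = -51068)
((I + 195236) + l) + (1810963 - 1*(-541016)) = ((329122 + 195236) - 51068) + (1810963 - 1*(-541016)) = (524358 - 51068) + (1810963 + 541016) = 473290 + 2351979 = 2825269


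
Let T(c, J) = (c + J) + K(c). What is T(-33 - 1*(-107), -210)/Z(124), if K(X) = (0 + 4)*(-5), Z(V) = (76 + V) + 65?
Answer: -156/265 ≈ -0.58868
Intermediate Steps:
Z(V) = 141 + V
K(X) = -20 (K(X) = 4*(-5) = -20)
T(c, J) = -20 + J + c (T(c, J) = (c + J) - 20 = (J + c) - 20 = -20 + J + c)
T(-33 - 1*(-107), -210)/Z(124) = (-20 - 210 + (-33 - 1*(-107)))/(141 + 124) = (-20 - 210 + (-33 + 107))/265 = (-20 - 210 + 74)*(1/265) = -156*1/265 = -156/265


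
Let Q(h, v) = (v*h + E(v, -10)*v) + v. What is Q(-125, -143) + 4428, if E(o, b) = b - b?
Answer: 22160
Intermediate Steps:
E(o, b) = 0
Q(h, v) = v + h*v (Q(h, v) = (v*h + 0*v) + v = (h*v + 0) + v = h*v + v = v + h*v)
Q(-125, -143) + 4428 = -143*(1 - 125) + 4428 = -143*(-124) + 4428 = 17732 + 4428 = 22160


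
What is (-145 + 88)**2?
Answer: 3249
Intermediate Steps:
(-145 + 88)**2 = (-57)**2 = 3249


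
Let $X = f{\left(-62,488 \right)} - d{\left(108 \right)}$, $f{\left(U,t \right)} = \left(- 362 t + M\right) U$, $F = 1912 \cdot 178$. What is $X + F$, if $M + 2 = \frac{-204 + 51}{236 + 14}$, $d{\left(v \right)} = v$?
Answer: $\frac{1411632743}{125} \approx 1.1293 \cdot 10^{7}$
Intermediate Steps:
$F = 340336$
$M = - \frac{653}{250}$ ($M = -2 + \frac{-204 + 51}{236 + 14} = -2 - \frac{153}{250} = - \frac{653}{250} \approx -2.612$)
$f{\left(U,t \right)} = U \left(- \frac{653}{250} - 362 t\right)$ ($f{\left(U,t \right)} = \left(- 362 t - \frac{653}{250}\right) U = \left(- \frac{653}{250} - 362 t\right) U = U \left(- \frac{653}{250} - 362 t\right)$)
$X = \frac{1369090743}{125}$ ($X = \left(- \frac{1}{250}\right) \left(-62\right) \left(653 + 90500 \cdot 488\right) - 108 = \left(- \frac{1}{250}\right) \left(-62\right) \left(653 + 44164000\right) - 108 = \left(- \frac{1}{250}\right) \left(-62\right) 44164653 - 108 = \frac{1369104243}{125} - 108 = \frac{1369090743}{125} \approx 1.0953 \cdot 10^{7}$)
$X + F = \frac{1369090743}{125} + 340336 = \frac{1411632743}{125}$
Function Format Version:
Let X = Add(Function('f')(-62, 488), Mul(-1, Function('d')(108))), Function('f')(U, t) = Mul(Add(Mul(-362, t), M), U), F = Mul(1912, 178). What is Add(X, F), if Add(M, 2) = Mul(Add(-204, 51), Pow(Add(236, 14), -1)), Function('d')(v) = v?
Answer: Rational(1411632743, 125) ≈ 1.1293e+7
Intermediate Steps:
F = 340336
M = Rational(-653, 250) (M = Add(-2, Mul(Add(-204, 51), Pow(Add(236, 14), -1))) = Add(-2, Mul(-153, Pow(250, -1))) = Add(-2, Mul(-153, Rational(1, 250))) = Add(-2, Rational(-153, 250)) = Rational(-653, 250) ≈ -2.6120)
Function('f')(U, t) = Mul(U, Add(Rational(-653, 250), Mul(-362, t))) (Function('f')(U, t) = Mul(Add(Mul(-362, t), Rational(-653, 250)), U) = Mul(Add(Rational(-653, 250), Mul(-362, t)), U) = Mul(U, Add(Rational(-653, 250), Mul(-362, t))))
X = Rational(1369090743, 125) (X = Add(Mul(Rational(-1, 250), -62, Add(653, Mul(90500, 488))), Mul(-1, 108)) = Add(Mul(Rational(-1, 250), -62, Add(653, 44164000)), -108) = Add(Mul(Rational(-1, 250), -62, 44164653), -108) = Add(Rational(1369104243, 125), -108) = Rational(1369090743, 125) ≈ 1.0953e+7)
Add(X, F) = Add(Rational(1369090743, 125), 340336) = Rational(1411632743, 125)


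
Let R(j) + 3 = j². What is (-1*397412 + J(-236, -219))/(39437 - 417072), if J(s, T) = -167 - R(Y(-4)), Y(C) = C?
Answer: 397592/377635 ≈ 1.0528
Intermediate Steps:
R(j) = -3 + j²
J(s, T) = -180 (J(s, T) = -167 - (-3 + (-4)²) = -167 - (-3 + 16) = -167 - 1*13 = -167 - 13 = -180)
(-1*397412 + J(-236, -219))/(39437 - 417072) = (-1*397412 - 180)/(39437 - 417072) = (-397412 - 180)/(-377635) = -397592*(-1/377635) = 397592/377635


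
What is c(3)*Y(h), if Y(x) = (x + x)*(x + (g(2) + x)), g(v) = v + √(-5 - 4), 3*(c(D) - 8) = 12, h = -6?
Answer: 1440 - 432*I ≈ 1440.0 - 432.0*I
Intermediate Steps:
c(D) = 12 (c(D) = 8 + (⅓)*12 = 8 + 4 = 12)
g(v) = v + 3*I (g(v) = v + √(-9) = v + 3*I)
Y(x) = 2*x*(2 + 2*x + 3*I) (Y(x) = (x + x)*(x + ((2 + 3*I) + x)) = (2*x)*(x + (2 + x + 3*I)) = (2*x)*(2 + 2*x + 3*I) = 2*x*(2 + 2*x + 3*I))
c(3)*Y(h) = 12*(2*(-6)*(2 + 2*(-6) + 3*I)) = 12*(2*(-6)*(2 - 12 + 3*I)) = 12*(2*(-6)*(-10 + 3*I)) = 12*(120 - 36*I) = 1440 - 432*I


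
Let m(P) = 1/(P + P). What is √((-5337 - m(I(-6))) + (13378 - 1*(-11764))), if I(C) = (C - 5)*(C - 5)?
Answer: √9585618/22 ≈ 140.73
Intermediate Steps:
I(C) = (-5 + C)² (I(C) = (-5 + C)*(-5 + C) = (-5 + C)²)
m(P) = 1/(2*P)
√((-5337 - m(I(-6))) + (13378 - 1*(-11764))) = √((-5337 - 1/(2*((-5 - 6)²))) + (13378 - 1*(-11764))) = √((-5337 - 1/(2*((-11)²))) + (13378 + 11764)) = √((-5337 - 1/(2*121)) + 25142) = √((-5337 - 1*1/242) + 25142) = √((-5337 - 1/242) + 25142) = √(-1291555/242 + 25142) = √(4792809/242) = √9585618/22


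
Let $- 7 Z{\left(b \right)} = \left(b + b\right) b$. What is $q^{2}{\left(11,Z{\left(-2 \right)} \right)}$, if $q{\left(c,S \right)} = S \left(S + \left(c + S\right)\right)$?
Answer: $\frac{238144}{2401} \approx 99.185$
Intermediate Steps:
$Z{\left(b \right)} = - \frac{2 b^{2}}{7}$ ($Z{\left(b \right)} = - \frac{\left(b + b\right) b}{7} = - \frac{2 b b}{7} = - \frac{2 b^{2}}{7}$)
$q{\left(c,S \right)} = S \left(c + 2 S\right)$ ($q{\left(c,S \right)} = S \left(S + \left(S + c\right)\right) = S \left(c + 2 S\right)$)
$q^{2}{\left(11,Z{\left(-2 \right)} \right)} = \left(- \frac{2 \left(-2\right)^{2}}{7} \left(11 + 2 \left(- \frac{2 \left(-2\right)^{2}}{7}\right)\right)\right)^{2} = \left(\left(- \frac{2}{7}\right) 4 \left(11 + 2 \left(\left(- \frac{2}{7}\right) 4\right)\right)\right)^{2} = \left(- \frac{8 \left(11 + 2 \left(- \frac{8}{7}\right)\right)}{7}\right)^{2} = \left(- \frac{8 \left(11 - \frac{16}{7}\right)}{7}\right)^{2} = \left(\left(- \frac{8}{7}\right) \frac{61}{7}\right)^{2} = \left(- \frac{488}{49}\right)^{2} = \frac{238144}{2401}$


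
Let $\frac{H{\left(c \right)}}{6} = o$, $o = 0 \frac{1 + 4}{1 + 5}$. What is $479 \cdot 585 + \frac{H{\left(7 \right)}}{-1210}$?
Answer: $280215$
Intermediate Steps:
$o = 0$ ($o = 0 \cdot \frac{5}{6} = 0$)
$H{\left(c \right)} = 0$ ($H{\left(c \right)} = 6 \cdot 0 = 0$)
$479 \cdot 585 + \frac{H{\left(7 \right)}}{-1210} = 479 \cdot 585 + \frac{0}{-1210} = 280215 + 0 \left(- \frac{1}{1210}\right) = 280215 + 0 = 280215$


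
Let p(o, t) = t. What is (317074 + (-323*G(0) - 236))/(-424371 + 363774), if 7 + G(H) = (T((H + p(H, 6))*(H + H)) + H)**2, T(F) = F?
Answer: -319099/60597 ≈ -5.2659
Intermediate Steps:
G(H) = -7 + (H + 2*H*(6 + H))**2 (G(H) = -7 + ((H + 6)*(H + H) + H)**2 = -7 + ((6 + H)*(2*H) + H)**2 = -7 + (2*H*(6 + H) + H)**2 = -7 + (H + 2*H*(6 + H))**2)
(317074 + (-323*G(0) - 236))/(-424371 + 363774) = (317074 + (-323*(-7 + 0**2*(13 + 2*0)**2) - 236))/(-424371 + 363774) = (317074 + (-323*(-7 + 0*(13 + 0)**2) - 236))/(-60597) = (317074 + (-323*(-7 + 0*13**2) - 236))*(-1/60597) = (317074 + (-323*(-7 + 0*169) - 236))*(-1/60597) = (317074 + (-323*(-7 + 0) - 236))*(-1/60597) = (317074 + (-323*(-7) - 236))*(-1/60597) = (317074 + (2261 - 236))*(-1/60597) = (317074 + 2025)*(-1/60597) = 319099*(-1/60597) = -319099/60597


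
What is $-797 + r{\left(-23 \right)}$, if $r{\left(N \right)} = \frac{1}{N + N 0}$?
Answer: $- \frac{18332}{23} \approx -797.04$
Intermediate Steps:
$r{\left(N \right)} = \frac{1}{N}$ ($r{\left(N \right)} = \frac{1}{N + 0} = \frac{1}{N}$)
$-797 + r{\left(-23 \right)} = -797 + \frac{1}{-23} = -797 - \frac{1}{23} = - \frac{18332}{23}$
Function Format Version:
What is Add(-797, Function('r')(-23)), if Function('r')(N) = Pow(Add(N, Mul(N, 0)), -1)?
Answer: Rational(-18332, 23) ≈ -797.04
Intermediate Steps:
Function('r')(N) = Pow(N, -1) (Function('r')(N) = Pow(Add(N, 0), -1) = Pow(N, -1))
Add(-797, Function('r')(-23)) = Add(-797, Pow(-23, -1)) = Add(-797, Rational(-1, 23)) = Rational(-18332, 23)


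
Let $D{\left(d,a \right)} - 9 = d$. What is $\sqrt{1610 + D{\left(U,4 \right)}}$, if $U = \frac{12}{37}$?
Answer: $\frac{\sqrt{2216855}}{37} \approx 40.241$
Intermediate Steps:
$U = \frac{12}{37}$ ($U = 12 \cdot \frac{1}{37} = \frac{12}{37} \approx 0.32432$)
$D{\left(d,a \right)} = 9 + d$
$\sqrt{1610 + D{\left(U,4 \right)}} = \sqrt{1610 + \left(9 + \frac{12}{37}\right)} = \sqrt{1610 + \frac{345}{37}} = \sqrt{\frac{59915}{37}} = \frac{\sqrt{2216855}}{37}$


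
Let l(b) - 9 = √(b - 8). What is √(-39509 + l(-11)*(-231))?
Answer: √(-41588 - 231*I*√19) ≈ 2.469 - 203.95*I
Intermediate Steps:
l(b) = 9 + √(-8 + b) (l(b) = 9 + √(b - 8) = 9 + √(-8 + b))
√(-39509 + l(-11)*(-231)) = √(-39509 + (9 + √(-8 - 11))*(-231)) = √(-39509 + (9 + √(-19))*(-231)) = √(-39509 + (9 + I*√19)*(-231)) = √(-39509 + (-2079 - 231*I*√19)) = √(-41588 - 231*I*√19)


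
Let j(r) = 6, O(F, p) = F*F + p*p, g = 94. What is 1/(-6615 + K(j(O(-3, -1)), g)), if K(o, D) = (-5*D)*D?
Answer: -1/50795 ≈ -1.9687e-5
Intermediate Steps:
O(F, p) = F² + p²
K(o, D) = -5*D²
1/(-6615 + K(j(O(-3, -1)), g)) = 1/(-6615 - 5*94²) = 1/(-6615 - 5*8836) = 1/(-6615 - 44180) = 1/(-50795) = -1/50795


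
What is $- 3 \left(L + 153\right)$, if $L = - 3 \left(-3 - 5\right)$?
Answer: $-531$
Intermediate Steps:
$L = 24$ ($L = \left(-3\right) \left(-8\right) = 24$)
$- 3 \left(L + 153\right) = - 3 \left(24 + 153\right) = \left(-3\right) 177 = -531$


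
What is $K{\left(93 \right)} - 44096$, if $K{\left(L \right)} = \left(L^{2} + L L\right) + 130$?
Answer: $-26668$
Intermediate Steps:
$K{\left(L \right)} = 130 + 2 L^{2}$ ($K{\left(L \right)} = \left(L^{2} + L^{2}\right) + 130 = 2 L^{2} + 130 = 130 + 2 L^{2}$)
$K{\left(93 \right)} - 44096 = \left(130 + 2 \cdot 93^{2}\right) - 44096 = \left(130 + 2 \cdot 8649\right) - 44096 = \left(130 + 17298\right) - 44096 = 17428 - 44096 = -26668$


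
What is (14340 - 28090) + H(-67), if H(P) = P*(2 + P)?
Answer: -9395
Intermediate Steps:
(14340 - 28090) + H(-67) = (14340 - 28090) - 67*(2 - 67) = -13750 - 67*(-65) = -13750 + 4355 = -9395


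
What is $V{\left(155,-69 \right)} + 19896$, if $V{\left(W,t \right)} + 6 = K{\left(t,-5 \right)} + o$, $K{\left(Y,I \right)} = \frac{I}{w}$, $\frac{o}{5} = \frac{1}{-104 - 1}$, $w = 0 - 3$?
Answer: $\frac{417724}{21} \approx 19892.0$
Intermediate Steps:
$w = -3$ ($w = 0 - 3 = -3$)
$o = - \frac{1}{21}$ ($o = \frac{5}{-104 - 1} = \frac{5}{-105} = 5 \left(- \frac{1}{105}\right) = - \frac{1}{21} \approx -0.047619$)
$K{\left(Y,I \right)} = - \frac{I}{3}$ ($K{\left(Y,I \right)} = \frac{I}{-3} = I \left(- \frac{1}{3}\right) = - \frac{I}{3}$)
$V{\left(W,t \right)} = - \frac{92}{21}$ ($V{\left(W,t \right)} = -6 - - \frac{34}{21} = -6 + \left(\frac{5}{3} - \frac{1}{21}\right) = -6 + \frac{34}{21} = - \frac{92}{21}$)
$V{\left(155,-69 \right)} + 19896 = - \frac{92}{21} + 19896 = \frac{417724}{21}$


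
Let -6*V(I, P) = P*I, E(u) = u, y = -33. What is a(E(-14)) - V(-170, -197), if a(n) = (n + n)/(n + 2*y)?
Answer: 334921/60 ≈ 5582.0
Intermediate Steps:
V(I, P) = -I*P/6 (V(I, P) = -P*I/6 = -I*P/6)
a(n) = 2*n/(-66 + n) (a(n) = (n + n)/(n + 2*(-33)) = (2*n)/(n - 66) = (2*n)/(-66 + n) = 2*n/(-66 + n))
a(E(-14)) - V(-170, -197) = 2*(-14)/(-66 - 14) - (-1)*(-170)*(-197)/6 = 2*(-14)/(-80) - 1*(-16745/3) = 2*(-14)*(-1/80) + 16745/3 = 7/20 + 16745/3 = 334921/60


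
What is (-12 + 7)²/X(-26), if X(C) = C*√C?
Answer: 25*I*√26/676 ≈ 0.18857*I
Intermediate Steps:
X(C) = C^(3/2)
(-12 + 7)²/X(-26) = (-12 + 7)²/((-26)^(3/2)) = (-5)²/((-26*I*√26)) = 25*(I*√26/676) = 25*I*√26/676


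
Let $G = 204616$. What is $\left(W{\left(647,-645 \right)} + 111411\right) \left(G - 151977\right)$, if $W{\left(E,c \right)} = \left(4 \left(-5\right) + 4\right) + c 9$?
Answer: $5558152010$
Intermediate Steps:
$W{\left(E,c \right)} = -16 + 9 c$ ($W{\left(E,c \right)} = \left(-20 + 4\right) + 9 c = -16 + 9 c$)
$\left(W{\left(647,-645 \right)} + 111411\right) \left(G - 151977\right) = \left(\left(-16 + 9 \left(-645\right)\right) + 111411\right) \left(204616 - 151977\right) = \left(\left(-16 - 5805\right) + 111411\right) 52639 = \left(-5821 + 111411\right) 52639 = 105590 \cdot 52639 = 5558152010$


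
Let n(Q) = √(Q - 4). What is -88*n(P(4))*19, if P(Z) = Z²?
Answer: -3344*√3 ≈ -5792.0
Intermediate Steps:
n(Q) = √(-4 + Q)
-88*n(P(4))*19 = -88*√(-4 + 4²)*19 = -88*√(-4 + 16)*19 = -176*√3*19 = -3344*√3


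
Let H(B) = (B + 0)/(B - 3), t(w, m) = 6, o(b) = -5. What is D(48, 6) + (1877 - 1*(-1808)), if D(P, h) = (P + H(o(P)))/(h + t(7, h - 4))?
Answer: 354149/96 ≈ 3689.1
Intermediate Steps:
H(B) = B/(-3 + B)
D(P, h) = (5/8 + P)/(6 + h) (D(P, h) = (P - 5/(-3 - 5))/(h + 6) = (P - 5/(-8))/(6 + h) = (P - 5*(-1/8))/(6 + h) = (P + 5/8)/(6 + h) = (5/8 + P)/(6 + h))
D(48, 6) + (1877 - 1*(-1808)) = (5/8 + 48)/(6 + 6) + (1877 - 1*(-1808)) = (389/8)/12 + (1877 + 1808) = (1/12)*(389/8) + 3685 = 389/96 + 3685 = 354149/96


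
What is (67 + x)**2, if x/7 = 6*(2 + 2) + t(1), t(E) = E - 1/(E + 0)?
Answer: 55225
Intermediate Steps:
t(E) = E - 1/E
x = 168 (x = 7*(6*(2 + 2) + (1 - 1/1)) = 7*(6*4 + (1 - 1*1)) = 7*(24 + (1 - 1)) = 7*(24 + 0) = 7*24 = 168)
(67 + x)**2 = (67 + 168)**2 = 235**2 = 55225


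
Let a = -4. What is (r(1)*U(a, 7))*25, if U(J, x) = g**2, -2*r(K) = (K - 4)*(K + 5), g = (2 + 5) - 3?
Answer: 3600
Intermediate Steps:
g = 4 (g = 7 - 3 = 4)
r(K) = -(-4 + K)*(5 + K)/2 (r(K) = -(K - 4)*(K + 5)/2 = -(-4 + K)*(5 + K)/2)
U(J, x) = 16 (U(J, x) = 4**2 = 16)
(r(1)*U(a, 7))*25 = ((10 - 1/2*1 - 1/2*1**2)*16)*25 = ((10 - 1/2 - 1/2*1)*16)*25 = ((10 - 1/2 - 1/2)*16)*25 = (9*16)*25 = 144*25 = 3600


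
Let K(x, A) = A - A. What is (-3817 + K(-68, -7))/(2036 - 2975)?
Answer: 3817/939 ≈ 4.0650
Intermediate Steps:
K(x, A) = 0
(-3817 + K(-68, -7))/(2036 - 2975) = (-3817 + 0)/(2036 - 2975) = -3817/(-939) = -3817*(-1/939) = 3817/939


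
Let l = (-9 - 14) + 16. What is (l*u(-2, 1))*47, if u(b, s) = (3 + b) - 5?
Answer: 1316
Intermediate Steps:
u(b, s) = -2 + b
l = -7 (l = -23 + 16 = -7)
(l*u(-2, 1))*47 = -7*(-2 - 2)*47 = -7*(-4)*47 = 28*47 = 1316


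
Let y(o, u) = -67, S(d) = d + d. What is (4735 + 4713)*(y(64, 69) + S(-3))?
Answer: -689704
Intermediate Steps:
S(d) = 2*d
(4735 + 4713)*(y(64, 69) + S(-3)) = (4735 + 4713)*(-67 + 2*(-3)) = 9448*(-67 - 6) = 9448*(-73) = -689704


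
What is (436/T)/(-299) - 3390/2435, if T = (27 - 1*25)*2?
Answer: -255805/145613 ≈ -1.7567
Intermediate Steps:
T = 4 (T = (27 - 25)*2 = 2*2 = 4)
(436/T)/(-299) - 3390/2435 = (436/4)/(-299) - 3390/2435 = (436*(¼))*(-1/299) - 3390*1/2435 = 109*(-1/299) - 678/487 = -109/299 - 678/487 = -255805/145613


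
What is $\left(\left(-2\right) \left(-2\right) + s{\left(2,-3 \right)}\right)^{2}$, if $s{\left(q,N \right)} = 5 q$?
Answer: $196$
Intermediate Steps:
$\left(\left(-2\right) \left(-2\right) + s{\left(2,-3 \right)}\right)^{2} = \left(\left(-2\right) \left(-2\right) + 5 \cdot 2\right)^{2} = \left(4 + 10\right)^{2} = 14^{2} = 196$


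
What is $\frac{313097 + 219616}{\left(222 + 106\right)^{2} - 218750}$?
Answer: $- \frac{532713}{111166} \approx -4.7921$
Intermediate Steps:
$\frac{313097 + 219616}{\left(222 + 106\right)^{2} - 218750} = \frac{532713}{328^{2} - 218750} = \frac{532713}{107584 - 218750} = \frac{532713}{-111166} = 532713 \left(- \frac{1}{111166}\right) = - \frac{532713}{111166}$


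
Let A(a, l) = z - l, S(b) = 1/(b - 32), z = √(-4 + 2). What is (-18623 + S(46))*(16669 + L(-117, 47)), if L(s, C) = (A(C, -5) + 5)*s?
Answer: -4040914779/14 + 30504357*I*√2/14 ≈ -2.8864e+8 + 3.0814e+6*I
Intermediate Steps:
z = I*√2 (z = √(-2) = I*√2 ≈ 1.4142*I)
S(b) = 1/(-32 + b)
A(a, l) = -l + I*√2 (A(a, l) = I*√2 - l = -l + I*√2)
L(s, C) = s*(10 + I*√2) (L(s, C) = ((-1*(-5) + I*√2) + 5)*s = ((5 + I*√2) + 5)*s = (10 + I*√2)*s = s*(10 + I*√2))
(-18623 + S(46))*(16669 + L(-117, 47)) = (-18623 + 1/(-32 + 46))*(16669 - 117*(10 + I*√2)) = (-18623 + 1/14)*(16669 + (-1170 - 117*I*√2)) = (-18623 + 1/14)*(15499 - 117*I*√2) = -260721*(15499 - 117*I*√2)/14 = -4040914779/14 + 30504357*I*√2/14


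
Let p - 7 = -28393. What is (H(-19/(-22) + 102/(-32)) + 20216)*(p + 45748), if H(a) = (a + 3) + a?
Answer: 15442309703/44 ≈ 3.5096e+8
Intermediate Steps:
p = -28386 (p = 7 - 28393 = -28386)
H(a) = 3 + 2*a (H(a) = (3 + a) + a = 3 + 2*a)
(H(-19/(-22) + 102/(-32)) + 20216)*(p + 45748) = ((3 + 2*(-19/(-22) + 102/(-32))) + 20216)*(-28386 + 45748) = ((3 + 2*(-19*(-1/22) + 102*(-1/32))) + 20216)*17362 = ((3 + 2*(19/22 - 51/16)) + 20216)*17362 = ((3 + 2*(-409/176)) + 20216)*17362 = ((3 - 409/88) + 20216)*17362 = (-145/88 + 20216)*17362 = (1778863/88)*17362 = 15442309703/44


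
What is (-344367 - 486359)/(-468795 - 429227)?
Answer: 415363/449011 ≈ 0.92506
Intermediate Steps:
(-344367 - 486359)/(-468795 - 429227) = -830726/(-898022) = -830726*(-1/898022) = 415363/449011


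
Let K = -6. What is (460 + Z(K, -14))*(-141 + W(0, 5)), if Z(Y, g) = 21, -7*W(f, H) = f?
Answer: -67821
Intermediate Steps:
W(f, H) = -f/7
(460 + Z(K, -14))*(-141 + W(0, 5)) = (460 + 21)*(-141 - ⅐*0) = 481*(-141 + 0) = 481*(-141) = -67821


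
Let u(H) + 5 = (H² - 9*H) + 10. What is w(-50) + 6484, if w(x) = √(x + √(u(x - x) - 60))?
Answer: 6484 + √(-50 + I*√55) ≈ 6484.5 + 7.0904*I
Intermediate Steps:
u(H) = 5 + H² - 9*H (u(H) = -5 + ((H² - 9*H) + 10) = -5 + (10 + H² - 9*H) = 5 + H² - 9*H)
w(x) = √(x + I*√55) (w(x) = √(x + √((5 + (x - x)² - 9*(x - x)) - 60)) = √(x + √((5 + 0² - 9*0) - 60)) = √(x + √((5 + 0 + 0) - 60)) = √(x + √(5 - 60)) = √(x + √(-55)) = √(x + I*√55))
w(-50) + 6484 = √(-50 + I*√55) + 6484 = 6484 + √(-50 + I*√55)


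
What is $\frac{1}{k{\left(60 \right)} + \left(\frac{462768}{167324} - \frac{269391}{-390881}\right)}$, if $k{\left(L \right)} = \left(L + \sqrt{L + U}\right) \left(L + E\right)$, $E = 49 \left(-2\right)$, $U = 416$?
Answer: $- \frac{608641940396662341980277}{1201837118978750933834769625} + \frac{20318853887056035232396 \sqrt{119}}{1201837118978750933834769625} \approx -0.000322$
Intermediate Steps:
$E = -98$
$k{\left(L \right)} = \left(-98 + L\right) \left(L + \sqrt{416 + L}\right)$ ($k{\left(L \right)} = \left(L + \sqrt{L + 416}\right) \left(L - 98\right) = \left(L + \sqrt{416 + L}\right) \left(-98 + L\right) = \left(-98 + L\right) \left(L + \sqrt{416 + L}\right)$)
$\frac{1}{k{\left(60 \right)} + \left(\frac{462768}{167324} - \frac{269391}{-390881}\right)} = \frac{1}{\left(60^{2} - 5880 - 98 \sqrt{416 + 60} + 60 \sqrt{416 + 60}\right) + \left(\frac{462768}{167324} - \frac{269391}{-390881}\right)} = \frac{1}{\left(3600 - 5880 - 98 \sqrt{476} + 60 \sqrt{476}\right) + \left(462768 \cdot \frac{1}{167324} - - \frac{269391}{390881}\right)} = \frac{1}{\left(3600 - 5880 - 98 \cdot 2 \sqrt{119} + 60 \cdot 2 \sqrt{119}\right) + \left(\frac{115692}{41831} + \frac{269391}{390881}\right)} = \frac{1}{\left(3600 - 5880 - 196 \sqrt{119} + 120 \sqrt{119}\right) + \frac{56490699573}{16350943111}} = \frac{1}{\left(-2280 - 76 \sqrt{119}\right) + \frac{56490699573}{16350943111}} = \frac{1}{- \frac{37223659593507}{16350943111} - 76 \sqrt{119}}$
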